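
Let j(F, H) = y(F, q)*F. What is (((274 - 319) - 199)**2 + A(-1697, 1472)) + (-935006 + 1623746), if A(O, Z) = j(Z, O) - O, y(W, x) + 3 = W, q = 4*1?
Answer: 2912341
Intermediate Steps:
q = 4
y(W, x) = -3 + W
j(F, H) = F*(-3 + F) (j(F, H) = (-3 + F)*F = F*(-3 + F))
A(O, Z) = -O + Z*(-3 + Z) (A(O, Z) = Z*(-3 + Z) - O = -O + Z*(-3 + Z))
(((274 - 319) - 199)**2 + A(-1697, 1472)) + (-935006 + 1623746) = (((274 - 319) - 199)**2 + (-1*(-1697) + 1472*(-3 + 1472))) + (-935006 + 1623746) = ((-45 - 199)**2 + (1697 + 1472*1469)) + 688740 = ((-244)**2 + (1697 + 2162368)) + 688740 = (59536 + 2164065) + 688740 = 2223601 + 688740 = 2912341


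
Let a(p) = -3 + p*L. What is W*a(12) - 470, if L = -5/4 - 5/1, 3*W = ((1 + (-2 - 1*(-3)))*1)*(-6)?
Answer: -158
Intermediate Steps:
W = -4 (W = (((1 + (-2 - 1*(-3)))*1)*(-6))/3 = (((1 + (-2 + 3))*1)*(-6))/3 = (((1 + 1)*1)*(-6))/3 = ((2*1)*(-6))/3 = (2*(-6))/3 = (⅓)*(-12) = -4)
L = -25/4 (L = -5*¼ - 5*1 = -5/4 - 5 = -25/4 ≈ -6.2500)
a(p) = -3 - 25*p/4 (a(p) = -3 + p*(-25/4) = -3 - 25*p/4)
W*a(12) - 470 = -4*(-3 - 25/4*12) - 470 = -4*(-3 - 75) - 470 = -4*(-78) - 470 = 312 - 470 = -158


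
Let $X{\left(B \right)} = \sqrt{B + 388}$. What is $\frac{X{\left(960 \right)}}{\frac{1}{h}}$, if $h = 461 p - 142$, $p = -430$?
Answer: $- 396744 \sqrt{337} \approx -7.2832 \cdot 10^{6}$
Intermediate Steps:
$X{\left(B \right)} = \sqrt{388 + B}$
$h = -198372$ ($h = 461 \left(-430\right) - 142 = -198230 - 142 = -198372$)
$\frac{X{\left(960 \right)}}{\frac{1}{h}} = \frac{\sqrt{388 + 960}}{\frac{1}{-198372}} = \frac{\sqrt{1348}}{- \frac{1}{198372}} = 2 \sqrt{337} \left(-198372\right) = - 396744 \sqrt{337}$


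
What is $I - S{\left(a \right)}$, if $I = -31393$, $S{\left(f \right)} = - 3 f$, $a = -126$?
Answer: $-31771$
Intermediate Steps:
$I - S{\left(a \right)} = -31393 - \left(-3\right) \left(-126\right) = -31393 - 378 = -31771$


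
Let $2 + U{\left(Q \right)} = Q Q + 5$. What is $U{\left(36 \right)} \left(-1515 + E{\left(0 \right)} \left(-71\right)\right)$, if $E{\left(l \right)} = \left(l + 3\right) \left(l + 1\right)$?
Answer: $-2244672$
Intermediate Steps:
$E{\left(l \right)} = \left(1 + l\right) \left(3 + l\right)$ ($E{\left(l \right)} = \left(3 + l\right) \left(1 + l\right) = \left(1 + l\right) \left(3 + l\right)$)
$U{\left(Q \right)} = 3 + Q^{2}$ ($U{\left(Q \right)} = -2 + \left(Q Q + 5\right) = -2 + \left(Q^{2} + 5\right) = -2 + \left(5 + Q^{2}\right) = 3 + Q^{2}$)
$U{\left(36 \right)} \left(-1515 + E{\left(0 \right)} \left(-71\right)\right) = \left(3 + 36^{2}\right) \left(-1515 + \left(3 + 0^{2} + 4 \cdot 0\right) \left(-71\right)\right) = \left(3 + 1296\right) \left(-1515 + \left(3 + 0 + 0\right) \left(-71\right)\right) = 1299 \left(-1515 + 3 \left(-71\right)\right) = 1299 \left(-1515 - 213\right) = 1299 \left(-1728\right) = -2244672$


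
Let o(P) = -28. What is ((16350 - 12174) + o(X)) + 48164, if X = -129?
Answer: 52312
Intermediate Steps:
((16350 - 12174) + o(X)) + 48164 = ((16350 - 12174) - 28) + 48164 = (4176 - 28) + 48164 = 4148 + 48164 = 52312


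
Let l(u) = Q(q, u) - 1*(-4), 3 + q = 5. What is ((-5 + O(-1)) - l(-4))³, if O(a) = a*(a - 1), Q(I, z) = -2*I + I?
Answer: -125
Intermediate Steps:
q = 2 (q = -3 + 5 = 2)
Q(I, z) = -I
O(a) = a*(-1 + a)
l(u) = 2 (l(u) = -1*2 - 1*(-4) = -2 + 4 = 2)
((-5 + O(-1)) - l(-4))³ = ((-5 - (-1 - 1)) - 1*2)³ = ((-5 - 1*(-2)) - 2)³ = ((-5 + 2) - 2)³ = (-3 - 2)³ = (-5)³ = -125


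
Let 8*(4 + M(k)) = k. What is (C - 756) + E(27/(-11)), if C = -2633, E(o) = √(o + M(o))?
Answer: -3389 + I*√13090/44 ≈ -3389.0 + 2.6003*I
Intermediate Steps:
M(k) = -4 + k/8
E(o) = √(-4 + 9*o/8) (E(o) = √(o + (-4 + o/8)) = √(-4 + 9*o/8))
(C - 756) + E(27/(-11)) = (-2633 - 756) + √(-64 + 18*(27/(-11)))/4 = -3389 + √(-64 + 18*(27*(-1/11)))/4 = -3389 + √(-64 + 18*(-27/11))/4 = -3389 + √(-64 - 486/11)/4 = -3389 + √(-1190/11)/4 = -3389 + (I*√13090/11)/4 = -3389 + I*√13090/44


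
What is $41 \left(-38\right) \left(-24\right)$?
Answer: $37392$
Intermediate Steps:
$41 \left(-38\right) \left(-24\right) = \left(-1558\right) \left(-24\right) = 37392$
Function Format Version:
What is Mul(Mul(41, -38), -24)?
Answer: 37392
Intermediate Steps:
Mul(Mul(41, -38), -24) = Mul(-1558, -24) = 37392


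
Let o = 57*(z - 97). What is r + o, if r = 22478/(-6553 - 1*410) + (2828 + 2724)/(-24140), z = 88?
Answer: -21702454039/42021705 ≈ -516.46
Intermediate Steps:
r = -145319374/42021705 (r = 22478/(-6553 - 410) + 5552*(-1/24140) = 22478/(-6963) - 1388/6035 = 22478*(-1/6963) - 1388/6035 = -22478/6963 - 1388/6035 = -145319374/42021705 ≈ -3.4582)
o = -513 (o = 57*(88 - 97) = 57*(-9) = -513)
r + o = -145319374/42021705 - 513 = -21702454039/42021705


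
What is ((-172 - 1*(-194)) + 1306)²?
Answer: 1763584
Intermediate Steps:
((-172 - 1*(-194)) + 1306)² = ((-172 + 194) + 1306)² = (22 + 1306)² = 1328² = 1763584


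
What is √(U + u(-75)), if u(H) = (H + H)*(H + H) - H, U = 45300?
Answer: 5*√2715 ≈ 260.53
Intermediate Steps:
u(H) = -H + 4*H² (u(H) = (2*H)*(2*H) - H = 4*H² - H = -H + 4*H²)
√(U + u(-75)) = √(45300 - 75*(-1 + 4*(-75))) = √(45300 - 75*(-1 - 300)) = √(45300 - 75*(-301)) = √(45300 + 22575) = √67875 = 5*√2715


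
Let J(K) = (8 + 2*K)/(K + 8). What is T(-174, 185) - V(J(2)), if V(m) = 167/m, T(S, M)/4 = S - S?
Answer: -835/6 ≈ -139.17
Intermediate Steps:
J(K) = (8 + 2*K)/(8 + K)
T(S, M) = 0 (T(S, M) = 4*(S - S) = 4*0 = 0)
T(-174, 185) - V(J(2)) = 0 - 167/(2*(4 + 2)/(8 + 2)) = 0 - 167/(2*6/10) = 0 - 167/(2*(⅒)*6) = 0 - 167/6/5 = 0 - 167*5/6 = 0 - 1*835/6 = 0 - 835/6 = -835/6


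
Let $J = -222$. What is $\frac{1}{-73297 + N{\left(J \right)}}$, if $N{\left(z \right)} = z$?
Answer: $- \frac{1}{73519} \approx -1.3602 \cdot 10^{-5}$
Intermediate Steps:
$\frac{1}{-73297 + N{\left(J \right)}} = \frac{1}{-73297 - 222} = \frac{1}{-73519} = - \frac{1}{73519}$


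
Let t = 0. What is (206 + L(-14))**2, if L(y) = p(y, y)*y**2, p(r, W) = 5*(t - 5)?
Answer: 22033636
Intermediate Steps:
p(r, W) = -25 (p(r, W) = 5*(0 - 5) = 5*(-5) = -25)
L(y) = -25*y**2
(206 + L(-14))**2 = (206 - 25*(-14)**2)**2 = (206 - 25*196)**2 = (206 - 4900)**2 = (-4694)**2 = 22033636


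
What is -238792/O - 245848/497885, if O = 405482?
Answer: -109288946828/100941702785 ≈ -1.0827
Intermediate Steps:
-238792/O - 245848/497885 = -238792/405482 - 245848/497885 = -238792*1/405482 - 245848*1/497885 = -119396/202741 - 245848/497885 = -109288946828/100941702785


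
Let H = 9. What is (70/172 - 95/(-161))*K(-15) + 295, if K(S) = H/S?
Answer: 4076287/13846 ≈ 294.40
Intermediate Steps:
K(S) = 9/S
(70/172 - 95/(-161))*K(-15) + 295 = (70/172 - 95/(-161))*(9/(-15)) + 295 = (70*(1/172) - 95*(-1/161))*(9*(-1/15)) + 295 = (35/86 + 95/161)*(-⅗) + 295 = (13805/13846)*(-⅗) + 295 = -8283/13846 + 295 = 4076287/13846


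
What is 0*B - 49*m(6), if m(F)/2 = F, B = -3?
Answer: -588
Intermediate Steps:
m(F) = 2*F
0*B - 49*m(6) = 0*(-3) - 98*6 = 0 - 49*12 = 0 - 588 = -588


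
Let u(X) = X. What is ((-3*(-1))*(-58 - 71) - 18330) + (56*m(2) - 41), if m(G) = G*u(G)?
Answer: -18534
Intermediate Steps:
m(G) = G**2 (m(G) = G*G = G**2)
((-3*(-1))*(-58 - 71) - 18330) + (56*m(2) - 41) = ((-3*(-1))*(-58 - 71) - 18330) + (56*2**2 - 41) = (3*(-129) - 18330) + (56*4 - 41) = (-387 - 18330) + (224 - 41) = -18717 + 183 = -18534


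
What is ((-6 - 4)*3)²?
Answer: 900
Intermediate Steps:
((-6 - 4)*3)² = (-10*3)² = (-30)² = 900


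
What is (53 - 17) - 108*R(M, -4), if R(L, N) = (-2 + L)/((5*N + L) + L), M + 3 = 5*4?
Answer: -558/7 ≈ -79.714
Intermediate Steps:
M = 17 (M = -3 + 5*4 = -3 + 20 = 17)
R(L, N) = (-2 + L)/(2*L + 5*N) (R(L, N) = (-2 + L)/((L + 5*N) + L) = (-2 + L)/(2*L + 5*N))
(53 - 17) - 108*R(M, -4) = (53 - 17) - 108*(-2 + 17)/(2*17 + 5*(-4)) = 36 - 108*15/(34 - 20) = 36 - 108*15/14 = 36 - 810/7 = -558/7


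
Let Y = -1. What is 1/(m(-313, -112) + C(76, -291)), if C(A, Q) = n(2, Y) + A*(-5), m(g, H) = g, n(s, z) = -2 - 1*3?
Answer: -1/698 ≈ -0.0014327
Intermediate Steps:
n(s, z) = -5 (n(s, z) = -2 - 3 = -5)
C(A, Q) = -5 - 5*A (C(A, Q) = -5 + A*(-5) = -5 - 5*A)
1/(m(-313, -112) + C(76, -291)) = 1/(-313 + (-5 - 5*76)) = 1/(-313 + (-5 - 380)) = 1/(-313 - 385) = 1/(-698) = -1/698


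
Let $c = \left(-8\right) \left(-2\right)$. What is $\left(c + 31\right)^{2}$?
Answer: $2209$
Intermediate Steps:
$c = 16$
$\left(c + 31\right)^{2} = \left(16 + 31\right)^{2} = 47^{2} = 2209$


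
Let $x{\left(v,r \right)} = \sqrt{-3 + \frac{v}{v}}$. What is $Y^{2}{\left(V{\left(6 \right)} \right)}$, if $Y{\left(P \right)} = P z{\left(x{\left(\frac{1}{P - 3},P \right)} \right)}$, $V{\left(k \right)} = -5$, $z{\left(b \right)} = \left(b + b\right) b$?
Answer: $400$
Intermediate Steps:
$x{\left(v,r \right)} = i \sqrt{2}$ ($x{\left(v,r \right)} = \sqrt{-3 + 1} = \sqrt{-2} = i \sqrt{2}$)
$z{\left(b \right)} = 2 b^{2}$ ($z{\left(b \right)} = 2 b b = 2 b^{2}$)
$Y{\left(P \right)} = - 4 P$ ($Y{\left(P \right)} = P 2 \left(i \sqrt{2}\right)^{2} = P 2 \left(-2\right) = P \left(-4\right) = - 4 P$)
$Y^{2}{\left(V{\left(6 \right)} \right)} = \left(\left(-4\right) \left(-5\right)\right)^{2} = 20^{2} = 400$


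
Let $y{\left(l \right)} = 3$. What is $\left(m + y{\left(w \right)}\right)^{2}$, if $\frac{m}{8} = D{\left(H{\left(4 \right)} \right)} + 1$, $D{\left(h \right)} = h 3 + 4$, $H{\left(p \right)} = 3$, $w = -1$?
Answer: $13225$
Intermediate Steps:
$D{\left(h \right)} = 4 + 3 h$ ($D{\left(h \right)} = 3 h + 4 = 4 + 3 h$)
$m = 112$ ($m = 8 \left(\left(4 + 3 \cdot 3\right) + 1\right) = 8 \left(\left(4 + 9\right) + 1\right) = 8 \left(13 + 1\right) = 8 \cdot 14 = 112$)
$\left(m + y{\left(w \right)}\right)^{2} = \left(112 + 3\right)^{2} = 115^{2} = 13225$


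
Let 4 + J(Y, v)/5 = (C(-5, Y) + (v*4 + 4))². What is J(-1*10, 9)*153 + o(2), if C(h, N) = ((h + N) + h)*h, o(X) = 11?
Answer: 14990951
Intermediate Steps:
C(h, N) = h*(N + 2*h) (C(h, N) = ((N + h) + h)*h = (N + 2*h)*h = h*(N + 2*h))
J(Y, v) = -20 + 5*(54 - 5*Y + 4*v)² (J(Y, v) = -20 + 5*(-5*(Y + 2*(-5)) + (v*4 + 4))² = -20 + 5*(-5*(Y - 10) + (4*v + 4))² = -20 + 5*(-5*(-10 + Y) + (4 + 4*v))² = -20 + 5*((50 - 5*Y) + (4 + 4*v))² = -20 + 5*(54 - 5*Y + 4*v)²)
J(-1*10, 9)*153 + o(2) = (-20 + 5*(54 - (-5)*10 + 4*9)²)*153 + 11 = (-20 + 5*(54 - 5*(-10) + 36)²)*153 + 11 = (-20 + 5*(54 + 50 + 36)²)*153 + 11 = (-20 + 5*140²)*153 + 11 = (-20 + 5*19600)*153 + 11 = (-20 + 98000)*153 + 11 = 97980*153 + 11 = 14990940 + 11 = 14990951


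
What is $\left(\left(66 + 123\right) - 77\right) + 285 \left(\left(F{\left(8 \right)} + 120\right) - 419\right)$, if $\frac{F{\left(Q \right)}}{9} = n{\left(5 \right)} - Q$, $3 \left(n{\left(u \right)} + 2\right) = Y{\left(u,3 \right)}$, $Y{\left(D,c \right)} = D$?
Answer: $-106478$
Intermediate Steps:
$n{\left(u \right)} = -2 + \frac{u}{3}$
$F{\left(Q \right)} = -3 - 9 Q$ ($F{\left(Q \right)} = 9 \left(\left(-2 + \frac{1}{3} \cdot 5\right) - Q\right) = 9 \left(\left(-2 + \frac{5}{3}\right) - Q\right) = 9 \left(- \frac{1}{3} - Q\right) = -3 - 9 Q$)
$\left(\left(66 + 123\right) - 77\right) + 285 \left(\left(F{\left(8 \right)} + 120\right) - 419\right) = \left(\left(66 + 123\right) - 77\right) + 285 \left(\left(\left(-3 - 72\right) + 120\right) - 419\right) = \left(189 - 77\right) + 285 \left(\left(\left(-3 - 72\right) + 120\right) - 419\right) = 112 + 285 \left(\left(-75 + 120\right) - 419\right) = 112 + 285 \left(45 - 419\right) = 112 + 285 \left(-374\right) = 112 - 106590 = -106478$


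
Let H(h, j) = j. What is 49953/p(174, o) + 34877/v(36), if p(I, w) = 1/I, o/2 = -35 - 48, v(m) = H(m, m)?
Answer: 312940469/36 ≈ 8.6928e+6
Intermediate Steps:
v(m) = m
o = -166 (o = 2*(-35 - 48) = 2*(-83) = -166)
49953/p(174, o) + 34877/v(36) = 49953/(1/174) + 34877/36 = 49953/(1/174) + 34877*(1/36) = 49953*174 + 34877/36 = 8691822 + 34877/36 = 312940469/36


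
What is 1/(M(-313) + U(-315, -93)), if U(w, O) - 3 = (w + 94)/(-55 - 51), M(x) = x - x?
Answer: 106/539 ≈ 0.19666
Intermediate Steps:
M(x) = 0
U(w, O) = 112/53 - w/106 (U(w, O) = 3 + (w + 94)/(-55 - 51) = 3 + (94 + w)/(-106) = 3 + (94 + w)*(-1/106) = 3 + (-47/53 - w/106) = 112/53 - w/106)
1/(M(-313) + U(-315, -93)) = 1/(0 + (112/53 - 1/106*(-315))) = 1/(0 + (112/53 + 315/106)) = 1/(0 + 539/106) = 1/(539/106) = 106/539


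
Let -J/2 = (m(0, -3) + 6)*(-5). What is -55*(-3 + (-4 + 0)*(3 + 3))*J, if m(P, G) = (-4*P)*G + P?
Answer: 89100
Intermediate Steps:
m(P, G) = P - 4*G*P (m(P, G) = -4*G*P + P = P - 4*G*P)
J = 60 (J = -2*(0*(1 - 4*(-3)) + 6)*(-5) = -2*(0*(1 + 12) + 6)*(-5) = -2*(0*13 + 6)*(-5) = -2*(0 + 6)*(-5) = -12*(-5) = -2*(-30) = 60)
-55*(-3 + (-4 + 0)*(3 + 3))*J = -55*(-3 + (-4 + 0)*(3 + 3))*60 = -55*(-3 - 4*6)*60 = -55*(-3 - 24)*60 = -(-1485)*60 = -55*(-1620) = 89100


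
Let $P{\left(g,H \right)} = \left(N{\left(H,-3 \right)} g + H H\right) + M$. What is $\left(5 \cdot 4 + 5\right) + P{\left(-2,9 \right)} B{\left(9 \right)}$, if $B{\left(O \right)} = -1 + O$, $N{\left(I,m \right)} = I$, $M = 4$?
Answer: $561$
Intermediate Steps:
$P{\left(g,H \right)} = 4 + H^{2} + H g$ ($P{\left(g,H \right)} = \left(H g + H H\right) + 4 = \left(H g + H^{2}\right) + 4 = \left(H^{2} + H g\right) + 4 = 4 + H^{2} + H g$)
$\left(5 \cdot 4 + 5\right) + P{\left(-2,9 \right)} B{\left(9 \right)} = \left(5 \cdot 4 + 5\right) + \left(4 + 9^{2} + 9 \left(-2\right)\right) \left(-1 + 9\right) = \left(20 + 5\right) + \left(4 + 81 - 18\right) 8 = 25 + 67 \cdot 8 = 25 + 536 = 561$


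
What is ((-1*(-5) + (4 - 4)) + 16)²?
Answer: 441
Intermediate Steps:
((-1*(-5) + (4 - 4)) + 16)² = ((5 + 0) + 16)² = (5 + 16)² = 21² = 441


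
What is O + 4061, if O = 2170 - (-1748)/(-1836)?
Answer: 2859592/459 ≈ 6230.0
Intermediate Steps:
O = 995593/459 (O = 2170 - (-1748)*(-1)/1836 = 2170 - 1*437/459 = 2170 - 437/459 = 995593/459 ≈ 2169.0)
O + 4061 = 995593/459 + 4061 = 2859592/459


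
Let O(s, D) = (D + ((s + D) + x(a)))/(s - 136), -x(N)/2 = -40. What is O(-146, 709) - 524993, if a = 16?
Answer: -74024689/141 ≈ -5.2500e+5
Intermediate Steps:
x(N) = 80 (x(N) = -2*(-40) = 80)
O(s, D) = (80 + s + 2*D)/(-136 + s) (O(s, D) = (D + ((s + D) + 80))/(s - 136) = (D + ((D + s) + 80))/(-136 + s) = (D + (80 + D + s))/(-136 + s) = (80 + s + 2*D)/(-136 + s))
O(-146, 709) - 524993 = (80 - 146 + 2*709)/(-136 - 146) - 524993 = (80 - 146 + 1418)/(-282) - 524993 = -1/282*1352 - 524993 = -676/141 - 524993 = -74024689/141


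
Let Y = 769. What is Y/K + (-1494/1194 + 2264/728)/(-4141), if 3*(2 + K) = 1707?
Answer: 8235391525/6074138889 ≈ 1.3558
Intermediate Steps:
K = 567 (K = -2 + (1/3)*1707 = -2 + 569 = 567)
Y/K + (-1494/1194 + 2264/728)/(-4141) = 769/567 + (-1494/1194 + 2264/728)/(-4141) = 769*(1/567) + (-1494*1/1194 + 2264*(1/728))*(-1/4141) = 769/567 + (-249/199 + 283/91)*(-1/4141) = 769/567 + (33658/18109)*(-1/4141) = 769/567 - 33658/74989369 = 8235391525/6074138889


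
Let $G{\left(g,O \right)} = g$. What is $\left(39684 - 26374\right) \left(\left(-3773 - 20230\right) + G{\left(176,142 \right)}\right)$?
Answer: $-317137370$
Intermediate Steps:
$\left(39684 - 26374\right) \left(\left(-3773 - 20230\right) + G{\left(176,142 \right)}\right) = \left(39684 - 26374\right) \left(\left(-3773 - 20230\right) + 176\right) = 13310 \left(\left(-3773 - 20230\right) + 176\right) = 13310 \left(-24003 + 176\right) = 13310 \left(-23827\right) = -317137370$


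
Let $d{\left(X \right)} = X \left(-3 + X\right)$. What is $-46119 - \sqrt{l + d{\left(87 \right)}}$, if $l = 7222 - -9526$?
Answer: $-46119 - 2 \sqrt{6014} \approx -46274.0$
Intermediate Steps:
$l = 16748$ ($l = 7222 + 9526 = 16748$)
$-46119 - \sqrt{l + d{\left(87 \right)}} = -46119 - \sqrt{16748 + 87 \left(-3 + 87\right)} = -46119 - \sqrt{16748 + 87 \cdot 84} = -46119 - \sqrt{16748 + 7308} = -46119 - \sqrt{24056} = -46119 - 2 \sqrt{6014}$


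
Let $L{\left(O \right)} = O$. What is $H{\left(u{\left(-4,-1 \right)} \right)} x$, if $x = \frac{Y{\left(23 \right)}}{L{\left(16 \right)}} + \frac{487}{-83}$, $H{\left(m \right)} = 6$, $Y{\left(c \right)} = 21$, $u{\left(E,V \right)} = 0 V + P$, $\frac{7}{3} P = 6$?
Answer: $- \frac{18147}{664} \approx -27.33$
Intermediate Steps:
$P = \frac{18}{7}$ ($P = \frac{3}{7} \cdot 6 = \frac{18}{7} \approx 2.5714$)
$u{\left(E,V \right)} = \frac{18}{7}$ ($u{\left(E,V \right)} = 0 V + \frac{18}{7} = 0 + \frac{18}{7} = \frac{18}{7}$)
$x = - \frac{6049}{1328}$ ($x = \frac{21}{16} + \frac{487}{-83} = 21 \cdot \frac{1}{16} + 487 \left(- \frac{1}{83}\right) = \frac{21}{16} - \frac{487}{83} = - \frac{6049}{1328} \approx -4.555$)
$H{\left(u{\left(-4,-1 \right)} \right)} x = 6 \left(- \frac{6049}{1328}\right) = - \frac{18147}{664}$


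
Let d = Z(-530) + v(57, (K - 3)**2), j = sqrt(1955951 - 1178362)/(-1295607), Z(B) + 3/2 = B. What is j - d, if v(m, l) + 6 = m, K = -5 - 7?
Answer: 961/2 - sqrt(777589)/1295607 ≈ 480.50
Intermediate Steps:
K = -12
Z(B) = -3/2 + B
v(m, l) = -6 + m
j = -sqrt(777589)/1295607 (j = sqrt(777589)*(-1/1295607) = -sqrt(777589)/1295607 ≈ -0.00068062)
d = -961/2 (d = (-3/2 - 530) + (-6 + 57) = -1063/2 + 51 = -961/2 ≈ -480.50)
j - d = -sqrt(777589)/1295607 - 1*(-961/2) = -sqrt(777589)/1295607 + 961/2 = 961/2 - sqrt(777589)/1295607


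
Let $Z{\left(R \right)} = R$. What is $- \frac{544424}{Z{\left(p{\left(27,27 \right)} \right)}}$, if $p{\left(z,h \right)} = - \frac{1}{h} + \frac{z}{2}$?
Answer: $- \frac{29398896}{727} \approx -40439.0$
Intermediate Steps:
$p{\left(z,h \right)} = \frac{z}{2} - \frac{1}{h}$ ($p{\left(z,h \right)} = - \frac{1}{h} + z \frac{1}{2} = - \frac{1}{h} + \frac{z}{2} = \frac{z}{2} - \frac{1}{h}$)
$- \frac{544424}{Z{\left(p{\left(27,27 \right)} \right)}} = - \frac{544424}{\frac{1}{2} \cdot 27 - \frac{1}{27}} = - \frac{544424}{\frac{27}{2} - \frac{1}{27}} = - \frac{544424}{\frac{727}{54}} = \left(-544424\right) \frac{54}{727} = - \frac{29398896}{727}$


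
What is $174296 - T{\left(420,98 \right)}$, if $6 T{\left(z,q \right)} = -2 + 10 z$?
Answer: $\frac{520789}{3} \approx 1.736 \cdot 10^{5}$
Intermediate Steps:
$T{\left(z,q \right)} = - \frac{1}{3} + \frac{5 z}{3}$ ($T{\left(z,q \right)} = \frac{-2 + 10 z}{6} = - \frac{1}{3} + \frac{5 z}{3}$)
$174296 - T{\left(420,98 \right)} = 174296 - \left(- \frac{1}{3} + \frac{5}{3} \cdot 420\right) = 174296 - \left(- \frac{1}{3} + 700\right) = 174296 - \frac{2099}{3} = \frac{520789}{3}$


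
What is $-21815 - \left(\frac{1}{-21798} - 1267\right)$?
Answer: $- \frac{447905303}{21798} \approx -20548.0$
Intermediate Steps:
$-21815 - \left(\frac{1}{-21798} - 1267\right) = -21815 - \left(- \frac{1}{21798} - 1267\right) = -21815 - - \frac{27618067}{21798} = -21815 + \frac{27618067}{21798} = - \frac{447905303}{21798}$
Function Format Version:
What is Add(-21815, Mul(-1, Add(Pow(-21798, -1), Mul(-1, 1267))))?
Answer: Rational(-447905303, 21798) ≈ -20548.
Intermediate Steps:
Add(-21815, Mul(-1, Add(Pow(-21798, -1), Mul(-1, 1267)))) = Add(-21815, Mul(-1, Add(Rational(-1, 21798), -1267))) = Add(-21815, Mul(-1, Rational(-27618067, 21798))) = Add(-21815, Rational(27618067, 21798)) = Rational(-447905303, 21798)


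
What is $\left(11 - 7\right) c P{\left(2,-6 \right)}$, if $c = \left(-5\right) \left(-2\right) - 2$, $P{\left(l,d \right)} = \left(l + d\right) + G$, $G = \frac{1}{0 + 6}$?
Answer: $- \frac{368}{3} \approx -122.67$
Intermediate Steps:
$G = \frac{1}{6} \approx 0.16667$
$P{\left(l,d \right)} = \frac{1}{6} + d + l$ ($P{\left(l,d \right)} = \left(l + d\right) + \frac{1}{6} = \left(d + l\right) + \frac{1}{6} = \frac{1}{6} + d + l$)
$c = 8$ ($c = 10 - 2 = 8$)
$\left(11 - 7\right) c P{\left(2,-6 \right)} = \left(11 - 7\right) 8 \left(\frac{1}{6} - 6 + 2\right) = 4 \cdot 8 \left(- \frac{23}{6}\right) = 32 \left(- \frac{23}{6}\right) = - \frac{368}{3}$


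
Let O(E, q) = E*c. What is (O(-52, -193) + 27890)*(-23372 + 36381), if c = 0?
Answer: 362821010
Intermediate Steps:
O(E, q) = 0 (O(E, q) = E*0 = 0)
(O(-52, -193) + 27890)*(-23372 + 36381) = (0 + 27890)*(-23372 + 36381) = 27890*13009 = 362821010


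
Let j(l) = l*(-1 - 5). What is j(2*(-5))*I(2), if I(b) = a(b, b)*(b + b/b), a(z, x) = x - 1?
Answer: 180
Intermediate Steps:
a(z, x) = -1 + x
j(l) = -6*l (j(l) = l*(-6) = -6*l)
I(b) = (1 + b)*(-1 + b) (I(b) = (-1 + b)*(b + b/b) = (-1 + b)*(b + 1) = (-1 + b)*(1 + b) = (1 + b)*(-1 + b))
j(2*(-5))*I(2) = (-12*(-5))*(-1 + 2²) = (-6*(-10))*(-1 + 4) = 60*3 = 180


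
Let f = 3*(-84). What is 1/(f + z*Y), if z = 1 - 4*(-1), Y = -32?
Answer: -1/412 ≈ -0.0024272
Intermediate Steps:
z = 5 (z = 1 + 4 = 5)
f = -252
1/(f + z*Y) = 1/(-252 + 5*(-32)) = 1/(-252 - 160) = 1/(-412) = -1/412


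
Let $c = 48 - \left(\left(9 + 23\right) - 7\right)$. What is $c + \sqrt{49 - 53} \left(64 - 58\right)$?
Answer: $23 + 12 i \approx 23.0 + 12.0 i$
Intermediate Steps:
$c = 23$ ($c = 48 - \left(32 - 7\right) = 48 - 25 = 23$)
$c + \sqrt{49 - 53} \left(64 - 58\right) = 23 + \sqrt{49 - 53} \left(64 - 58\right) = 23 + \sqrt{-4} \cdot 6 = 23 + 2 i 6 = 23 + 12 i$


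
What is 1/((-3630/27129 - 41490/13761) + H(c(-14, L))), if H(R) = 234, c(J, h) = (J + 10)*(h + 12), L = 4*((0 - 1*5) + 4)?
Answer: 13826747/3191920478 ≈ 0.0043318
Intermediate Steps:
L = -4 (L = 4*((0 - 5) + 4) = 4*(-5 + 4) = 4*(-1) = -4)
c(J, h) = (10 + J)*(12 + h)
1/((-3630/27129 - 41490/13761) + H(c(-14, L))) = 1/((-3630/27129 - 41490/13761) + 234) = 1/((-3630*1/27129 - 41490*1/13761) + 234) = 1/((-1210/9043 - 4610/1529) + 234) = 1/(-43538320/13826747 + 234) = 1/(3191920478/13826747) = 13826747/3191920478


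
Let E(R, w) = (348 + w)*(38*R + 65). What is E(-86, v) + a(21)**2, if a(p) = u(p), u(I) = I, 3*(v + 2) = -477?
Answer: -598520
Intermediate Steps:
v = -161 (v = -2 + (1/3)*(-477) = -2 - 159 = -161)
a(p) = p
E(R, w) = (65 + 38*R)*(348 + w) (E(R, w) = (348 + w)*(65 + 38*R) = (65 + 38*R)*(348 + w))
E(-86, v) + a(21)**2 = (22620 + 65*(-161) + 13224*(-86) + 38*(-86)*(-161)) + 21**2 = (22620 - 10465 - 1137264 + 526148) + 441 = -598961 + 441 = -598520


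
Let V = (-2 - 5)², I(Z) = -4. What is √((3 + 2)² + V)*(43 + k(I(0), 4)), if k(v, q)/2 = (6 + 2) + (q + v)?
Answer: 59*√74 ≈ 507.54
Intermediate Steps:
k(v, q) = 16 + 2*q + 2*v (k(v, q) = 2*((6 + 2) + (q + v)) = 2*(8 + (q + v)) = 2*(8 + q + v) = 16 + 2*q + 2*v)
V = 49 (V = (-7)² = 49)
√((3 + 2)² + V)*(43 + k(I(0), 4)) = √((3 + 2)² + 49)*(43 + (16 + 2*4 + 2*(-4))) = √(5² + 49)*(43 + (16 + 8 - 8)) = √(25 + 49)*(43 + 16) = √74*59 = 59*√74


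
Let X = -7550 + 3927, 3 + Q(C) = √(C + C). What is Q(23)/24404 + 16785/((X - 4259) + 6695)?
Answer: -409624701/28967548 + √46/24404 ≈ -14.141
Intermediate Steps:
Q(C) = -3 + √2*√C (Q(C) = -3 + √(C + C) = -3 + √(2*C) = -3 + √2*√C)
X = -3623
Q(23)/24404 + 16785/((X - 4259) + 6695) = (-3 + √2*√23)/24404 + 16785/((-3623 - 4259) + 6695) = (-3 + √46)*(1/24404) + 16785/(-7882 + 6695) = (-3/24404 + √46/24404) + 16785/(-1187) = (-3/24404 + √46/24404) + 16785*(-1/1187) = (-3/24404 + √46/24404) - 16785/1187 = -409624701/28967548 + √46/24404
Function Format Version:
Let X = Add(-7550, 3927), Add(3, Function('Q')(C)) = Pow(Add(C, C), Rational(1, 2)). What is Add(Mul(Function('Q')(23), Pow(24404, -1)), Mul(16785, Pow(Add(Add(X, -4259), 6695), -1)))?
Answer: Add(Rational(-409624701, 28967548), Mul(Rational(1, 24404), Pow(46, Rational(1, 2)))) ≈ -14.141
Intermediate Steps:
Function('Q')(C) = Add(-3, Mul(Pow(2, Rational(1, 2)), Pow(C, Rational(1, 2)))) (Function('Q')(C) = Add(-3, Pow(Add(C, C), Rational(1, 2))) = Add(-3, Pow(Mul(2, C), Rational(1, 2))) = Add(-3, Mul(Pow(2, Rational(1, 2)), Pow(C, Rational(1, 2)))))
X = -3623
Add(Mul(Function('Q')(23), Pow(24404, -1)), Mul(16785, Pow(Add(Add(X, -4259), 6695), -1))) = Add(Mul(Add(-3, Mul(Pow(2, Rational(1, 2)), Pow(23, Rational(1, 2)))), Pow(24404, -1)), Mul(16785, Pow(Add(Add(-3623, -4259), 6695), -1))) = Add(Mul(Add(-3, Pow(46, Rational(1, 2))), Rational(1, 24404)), Mul(16785, Pow(Add(-7882, 6695), -1))) = Add(Add(Rational(-3, 24404), Mul(Rational(1, 24404), Pow(46, Rational(1, 2)))), Mul(16785, Pow(-1187, -1))) = Add(Add(Rational(-3, 24404), Mul(Rational(1, 24404), Pow(46, Rational(1, 2)))), Mul(16785, Rational(-1, 1187))) = Add(Add(Rational(-3, 24404), Mul(Rational(1, 24404), Pow(46, Rational(1, 2)))), Rational(-16785, 1187)) = Add(Rational(-409624701, 28967548), Mul(Rational(1, 24404), Pow(46, Rational(1, 2))))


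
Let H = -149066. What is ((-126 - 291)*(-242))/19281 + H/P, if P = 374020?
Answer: 5811618789/1201913270 ≈ 4.8353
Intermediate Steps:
((-126 - 291)*(-242))/19281 + H/P = ((-126 - 291)*(-242))/19281 - 149066/374020 = -417*(-242)*(1/19281) - 149066*1/374020 = 100914*(1/19281) - 74533/187010 = 33638/6427 - 74533/187010 = 5811618789/1201913270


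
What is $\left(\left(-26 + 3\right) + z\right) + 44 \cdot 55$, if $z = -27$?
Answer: $2370$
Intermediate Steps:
$\left(\left(-26 + 3\right) + z\right) + 44 \cdot 55 = \left(\left(-26 + 3\right) - 27\right) + 44 \cdot 55 = \left(-23 - 27\right) + 2420 = -50 + 2420 = 2370$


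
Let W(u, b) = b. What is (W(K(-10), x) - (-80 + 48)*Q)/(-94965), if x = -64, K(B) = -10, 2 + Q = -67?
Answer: 2272/94965 ≈ 0.023925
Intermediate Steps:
Q = -69 (Q = -2 - 67 = -69)
(W(K(-10), x) - (-80 + 48)*Q)/(-94965) = (-64 - (-80 + 48)*(-69))/(-94965) = (-64 - (-32)*(-69))*(-1/94965) = (-64 - 1*2208)*(-1/94965) = (-64 - 2208)*(-1/94965) = -2272*(-1/94965) = 2272/94965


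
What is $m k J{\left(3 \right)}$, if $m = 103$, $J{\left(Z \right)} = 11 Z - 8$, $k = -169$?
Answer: $-435175$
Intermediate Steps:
$J{\left(Z \right)} = -8 + 11 Z$
$m k J{\left(3 \right)} = 103 \left(-169\right) \left(-8 + 11 \cdot 3\right) = - 17407 \left(-8 + 33\right) = \left(-17407\right) 25 = -435175$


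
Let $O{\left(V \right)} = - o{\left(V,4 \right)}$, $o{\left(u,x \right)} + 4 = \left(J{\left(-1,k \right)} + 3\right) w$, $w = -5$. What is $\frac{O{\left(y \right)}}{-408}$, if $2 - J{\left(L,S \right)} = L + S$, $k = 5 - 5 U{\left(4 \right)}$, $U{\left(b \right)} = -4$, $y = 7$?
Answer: $\frac{91}{408} \approx 0.22304$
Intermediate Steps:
$k = 25$ ($k = 5 - 5 \left(-4\right) = 5 - -20 = 5 + 20 = 25$)
$J{\left(L,S \right)} = 2 - L - S$ ($J{\left(L,S \right)} = 2 - \left(L + S\right) = 2 - L - S$)
$o{\left(u,x \right)} = 91$ ($o{\left(u,x \right)} = -4 + \left(\left(2 - -1 - 25\right) + 3\right) \left(-5\right) = -4 + \left(\left(2 + 1 - 25\right) + 3\right) \left(-5\right) = -4 + \left(-22 + 3\right) \left(-5\right) = -4 - -95 = -4 + 95 = 91$)
$O{\left(V \right)} = -91$ ($O{\left(V \right)} = \left(-1\right) 91 = -91$)
$\frac{O{\left(y \right)}}{-408} = - \frac{91}{-408} = \left(-91\right) \left(- \frac{1}{408}\right) = \frac{91}{408}$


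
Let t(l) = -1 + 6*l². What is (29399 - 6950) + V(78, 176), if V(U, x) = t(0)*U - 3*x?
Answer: 21843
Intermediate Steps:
V(U, x) = -U - 3*x (V(U, x) = (-1 + 6*0²)*U - 3*x = (-1 + 6*0)*U - 3*x = (-1 + 0)*U - 3*x = -U - 3*x)
(29399 - 6950) + V(78, 176) = (29399 - 6950) + (-1*78 - 3*176) = 22449 + (-78 - 528) = 22449 - 606 = 21843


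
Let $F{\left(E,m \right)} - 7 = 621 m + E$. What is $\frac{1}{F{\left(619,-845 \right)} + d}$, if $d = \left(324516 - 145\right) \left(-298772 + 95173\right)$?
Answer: $- \frac{1}{66042135348} \approx -1.5142 \cdot 10^{-11}$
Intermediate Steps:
$d = -66041611229$ ($d = 324371 \left(-203599\right) = -66041611229$)
$F{\left(E,m \right)} = 7 + E + 621 m$ ($F{\left(E,m \right)} = 7 + \left(621 m + E\right) = 7 + \left(E + 621 m\right) = 7 + E + 621 m$)
$\frac{1}{F{\left(619,-845 \right)} + d} = \frac{1}{\left(7 + 619 + 621 \left(-845\right)\right) - 66041611229} = \frac{1}{\left(7 + 619 - 524745\right) - 66041611229} = \frac{1}{-524119 - 66041611229} = \frac{1}{-66042135348} = - \frac{1}{66042135348}$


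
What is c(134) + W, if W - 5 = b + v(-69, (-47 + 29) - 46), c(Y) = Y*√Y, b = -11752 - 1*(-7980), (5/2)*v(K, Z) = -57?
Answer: -18949/5 + 134*√134 ≈ -2238.6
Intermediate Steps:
v(K, Z) = -114/5 (v(K, Z) = (⅖)*(-57) = -114/5)
b = -3772 (b = -11752 + 7980 = -3772)
c(Y) = Y^(3/2)
W = -18949/5 (W = 5 + (-3772 - 114/5) = 5 - 18974/5 = -18949/5 ≈ -3789.8)
c(134) + W = 134^(3/2) - 18949/5 = 134*√134 - 18949/5 = -18949/5 + 134*√134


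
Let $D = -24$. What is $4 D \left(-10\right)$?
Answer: $960$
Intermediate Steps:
$4 D \left(-10\right) = 4 \left(-24\right) \left(-10\right) = \left(-96\right) \left(-10\right) = 960$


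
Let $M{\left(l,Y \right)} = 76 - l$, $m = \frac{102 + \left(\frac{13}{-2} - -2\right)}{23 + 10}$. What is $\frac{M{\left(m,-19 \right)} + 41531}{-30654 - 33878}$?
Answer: $- \frac{915289}{1419704} \approx -0.6447$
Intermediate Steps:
$m = \frac{65}{22}$ ($m = \frac{102 + \left(13 \left(- \frac{1}{2}\right) + 2\right)}{33} = \left(102 + \left(- \frac{13}{2} + 2\right)\right) \frac{1}{33} = \left(102 - \frac{9}{2}\right) \frac{1}{33} = \frac{195}{2} \cdot \frac{1}{33} = \frac{65}{22} \approx 2.9545$)
$\frac{M{\left(m,-19 \right)} + 41531}{-30654 - 33878} = \frac{\left(76 - \frac{65}{22}\right) + 41531}{-30654 - 33878} = \frac{\left(76 - \frac{65}{22}\right) + 41531}{-64532} = \left(\frac{1607}{22} + 41531\right) \left(- \frac{1}{64532}\right) = \frac{915289}{22} \left(- \frac{1}{64532}\right) = - \frac{915289}{1419704}$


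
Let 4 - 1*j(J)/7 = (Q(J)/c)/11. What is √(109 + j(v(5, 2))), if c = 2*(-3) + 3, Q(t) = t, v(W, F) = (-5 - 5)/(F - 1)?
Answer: √146883/33 ≈ 11.614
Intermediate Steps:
v(W, F) = -10/(-1 + F)
c = -3 (c = -6 + 3 = -3)
j(J) = 28 + 7*J/33 (j(J) = 28 - 7*J/(-3)/11 = 28 - 7*J*(-⅓)/11 = 28 - 7*(-J/3)/11 = 28 - (-7)*J/33 = 28 + 7*J/33)
√(109 + j(v(5, 2))) = √(109 + (28 + 7*(-10/(-1 + 2))/33)) = √(109 + (28 + 7*(-10/1)/33)) = √(109 + (28 + 7*(-10*1)/33)) = √(109 + (28 + (7/33)*(-10))) = √(109 + (28 - 70/33)) = √(109 + 854/33) = √(4451/33) = √146883/33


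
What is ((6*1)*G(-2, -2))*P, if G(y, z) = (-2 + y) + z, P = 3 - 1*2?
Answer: -36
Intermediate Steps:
P = 1 (P = 3 - 2 = 1)
G(y, z) = -2 + y + z
((6*1)*G(-2, -2))*P = ((6*1)*(-2 - 2 - 2))*1 = (6*(-6))*1 = -36*1 = -36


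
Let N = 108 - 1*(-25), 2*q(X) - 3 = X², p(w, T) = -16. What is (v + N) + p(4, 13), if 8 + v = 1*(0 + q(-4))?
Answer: 237/2 ≈ 118.50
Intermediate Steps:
q(X) = 3/2 + X²/2
N = 133 (N = 108 + 25 = 133)
v = 3/2 (v = -8 + 1*(0 + (3/2 + (½)*(-4)²)) = -8 + 1*(0 + (3/2 + (½)*16)) = -8 + 1*(0 + (3/2 + 8)) = -8 + 1*(0 + 19/2) = -8 + 1*(19/2) = -8 + 19/2 = 3/2 ≈ 1.5000)
(v + N) + p(4, 13) = (3/2 + 133) - 16 = 269/2 - 16 = 237/2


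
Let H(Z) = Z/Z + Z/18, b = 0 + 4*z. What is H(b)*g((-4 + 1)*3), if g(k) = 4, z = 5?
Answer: 76/9 ≈ 8.4444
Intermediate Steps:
b = 20 (b = 0 + 4*5 = 0 + 20 = 20)
H(Z) = 1 + Z/18 (H(Z) = 1 + Z*(1/18) = 1 + Z/18)
H(b)*g((-4 + 1)*3) = (1 + (1/18)*20)*4 = (1 + 10/9)*4 = (19/9)*4 = 76/9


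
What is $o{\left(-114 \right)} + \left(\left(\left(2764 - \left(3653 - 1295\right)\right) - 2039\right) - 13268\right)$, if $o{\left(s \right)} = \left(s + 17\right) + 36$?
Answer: $-14962$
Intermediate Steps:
$o{\left(s \right)} = 53 + s$ ($o{\left(s \right)} = \left(17 + s\right) + 36 = 53 + s$)
$o{\left(-114 \right)} + \left(\left(\left(2764 - \left(3653 - 1295\right)\right) - 2039\right) - 13268\right) = \left(53 - 114\right) + \left(\left(\left(2764 - \left(3653 - 1295\right)\right) - 2039\right) - 13268\right) = -61 + \left(\left(\left(2764 - 2358\right) - 2039\right) - 13268\right) = -61 + \left(\left(406 - 2039\right) - 13268\right) = -61 - 14901 = -14962$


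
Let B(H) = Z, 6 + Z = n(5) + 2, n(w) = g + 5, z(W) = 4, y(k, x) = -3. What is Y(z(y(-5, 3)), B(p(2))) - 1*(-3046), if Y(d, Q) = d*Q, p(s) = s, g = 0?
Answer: 3050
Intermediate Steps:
n(w) = 5 (n(w) = 0 + 5 = 5)
Z = 1 (Z = -6 + (5 + 2) = -6 + 7 = 1)
B(H) = 1
Y(d, Q) = Q*d
Y(z(y(-5, 3)), B(p(2))) - 1*(-3046) = 1*4 - 1*(-3046) = 4 + 3046 = 3050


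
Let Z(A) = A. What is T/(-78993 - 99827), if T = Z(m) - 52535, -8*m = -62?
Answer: 210109/715280 ≈ 0.29374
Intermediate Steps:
m = 31/4 (m = -⅛*(-62) = 31/4 ≈ 7.7500)
T = -210109/4 (T = 31/4 - 52535 = -210109/4 ≈ -52527.)
T/(-78993 - 99827) = -210109/(4*(-78993 - 99827)) = -210109/4/(-178820) = -210109/4*(-1/178820) = 210109/715280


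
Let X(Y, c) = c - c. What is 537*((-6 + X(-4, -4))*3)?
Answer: -9666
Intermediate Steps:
X(Y, c) = 0
537*((-6 + X(-4, -4))*3) = 537*((-6 + 0)*3) = 537*(-6*3) = 537*(-18) = -9666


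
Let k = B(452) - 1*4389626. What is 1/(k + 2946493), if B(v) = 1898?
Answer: -1/1441235 ≈ -6.9385e-7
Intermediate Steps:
k = -4387728 (k = 1898 - 1*4389626 = 1898 - 4389626 = -4387728)
1/(k + 2946493) = 1/(-4387728 + 2946493) = 1/(-1441235) = -1/1441235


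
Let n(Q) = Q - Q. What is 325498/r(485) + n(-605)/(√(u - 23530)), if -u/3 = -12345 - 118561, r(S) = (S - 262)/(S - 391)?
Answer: 30596812/223 ≈ 1.3721e+5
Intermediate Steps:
n(Q) = 0
r(S) = (-262 + S)/(-391 + S)
u = 392718 (u = -3*(-12345 - 118561) = -3*(-130906) = 392718)
325498/r(485) + n(-605)/(√(u - 23530)) = 325498/(((-262 + 485)/(-391 + 485))) + 0/(√(392718 - 23530)) = 325498/((223/94)) + 0/(√369188) = 325498/(((1/94)*223)) + 0/((2*√92297)) = 325498/(223/94) + 0*(√92297/184594) = 325498*(94/223) + 0 = 30596812/223 + 0 = 30596812/223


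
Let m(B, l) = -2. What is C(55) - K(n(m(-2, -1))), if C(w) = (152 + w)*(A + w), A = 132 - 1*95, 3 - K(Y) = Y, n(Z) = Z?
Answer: 19039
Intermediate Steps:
K(Y) = 3 - Y
A = 37 (A = 132 - 95 = 37)
C(w) = (37 + w)*(152 + w) (C(w) = (152 + w)*(37 + w) = (37 + w)*(152 + w))
C(55) - K(n(m(-2, -1))) = (5624 + 55² + 189*55) - (3 - 1*(-2)) = (5624 + 3025 + 10395) - (3 + 2) = 19044 - 1*5 = 19044 - 5 = 19039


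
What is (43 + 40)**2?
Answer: 6889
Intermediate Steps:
(43 + 40)**2 = 83**2 = 6889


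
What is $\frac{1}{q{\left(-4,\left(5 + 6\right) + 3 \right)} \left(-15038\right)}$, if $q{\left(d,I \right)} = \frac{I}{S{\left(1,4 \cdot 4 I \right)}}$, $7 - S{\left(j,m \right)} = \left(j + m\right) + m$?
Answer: $\frac{221}{105266} \approx 0.0020994$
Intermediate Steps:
$S{\left(j,m \right)} = 7 - j - 2 m$ ($S{\left(j,m \right)} = 7 - \left(\left(j + m\right) + m\right) = 7 - \left(j + 2 m\right) = 7 - j - 2 m$)
$q{\left(d,I \right)} = \frac{I}{6 - 32 I}$ ($q{\left(d,I \right)} = \frac{I}{7 - 1 - 2 \cdot 4 \cdot 4 I} = \frac{I}{7 - 1 - 2 \cdot 16 I} = \frac{I}{7 - 1 - 32 I} = \frac{I}{6 - 32 I}$)
$\frac{1}{q{\left(-4,\left(5 + 6\right) + 3 \right)} \left(-15038\right)} = \frac{1}{\frac{\left(5 + 6\right) + 3}{2 \left(3 - 16 \left(\left(5 + 6\right) + 3\right)\right)} \left(-15038\right)} = \frac{1}{\frac{11 + 3}{2 \left(3 - 16 \left(11 + 3\right)\right)} \left(-15038\right)} = \frac{1}{\frac{1}{2} \cdot 14 \frac{1}{3 - 224} \left(-15038\right)} = \frac{1}{\frac{1}{2} \cdot 14 \frac{1}{-221} \left(-15038\right)} = \frac{1}{\frac{1}{2} \cdot 14 \left(- \frac{1}{221}\right) \left(-15038\right)} = \frac{1}{\left(- \frac{7}{221}\right) \left(-15038\right)} = \frac{1}{\frac{105266}{221}} = \frac{221}{105266}$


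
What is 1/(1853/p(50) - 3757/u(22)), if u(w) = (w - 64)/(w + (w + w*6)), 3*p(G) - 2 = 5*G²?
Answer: 37506/590496853 ≈ 6.3516e-5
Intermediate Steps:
p(G) = ⅔ + 5*G²/3 (p(G) = ⅔ + (5*G²)/3 = ⅔ + 5*G²/3)
u(w) = (-64 + w)/(8*w) (u(w) = (-64 + w)/(w + (w + 6*w)) = (-64 + w)/(w + 7*w) = (-64 + w)/((8*w)) = (-64 + w)*(1/(8*w)) = (-64 + w)/(8*w))
1/(1853/p(50) - 3757/u(22)) = 1/(1853/(⅔ + (5/3)*50²) - 3757*176/(-64 + 22)) = 1/(1853/(⅔ + (5/3)*2500) - 3757/((⅛)*(1/22)*(-42))) = 1/(1853/(⅔ + 12500/3) - 3757/(-21/88)) = 1/(1853/(12502/3) - 3757*(-88/21)) = 1/(1853*(3/12502) + 330616/21) = 1/(5559/12502 + 330616/21) = 1/(590496853/37506) = 37506/590496853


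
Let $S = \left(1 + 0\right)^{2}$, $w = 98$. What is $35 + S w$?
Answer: $133$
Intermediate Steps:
$S = 1$ ($S = 1^{2} = 1$)
$35 + S w = 35 + 1 \cdot 98 = 35 + 98 = 133$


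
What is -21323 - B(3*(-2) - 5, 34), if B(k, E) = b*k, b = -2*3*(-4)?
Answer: -21059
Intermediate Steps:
b = 24 (b = -6*(-4) = 24)
B(k, E) = 24*k
-21323 - B(3*(-2) - 5, 34) = -21323 - 24*(3*(-2) - 5) = -21323 - 24*(-6 - 5) = -21323 - 24*(-11) = -21323 - 1*(-264) = -21323 + 264 = -21059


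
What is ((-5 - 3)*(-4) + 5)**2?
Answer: 1369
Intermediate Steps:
((-5 - 3)*(-4) + 5)**2 = (-8*(-4) + 5)**2 = (32 + 5)**2 = 37**2 = 1369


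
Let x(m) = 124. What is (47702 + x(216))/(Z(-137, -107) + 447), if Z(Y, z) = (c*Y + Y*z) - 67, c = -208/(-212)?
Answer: 2534778/789943 ≈ 3.2088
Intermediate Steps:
c = 52/53 (c = -208*(-1/212) = 52/53 ≈ 0.98113)
Z(Y, z) = -67 + 52*Y/53 + Y*z (Z(Y, z) = (52*Y/53 + Y*z) - 67 = -67 + 52*Y/53 + Y*z)
(47702 + x(216))/(Z(-137, -107) + 447) = (47702 + 124)/((-67 + (52/53)*(-137) - 137*(-107)) + 447) = 47826/((-67 - 7124/53 + 14659) + 447) = 47826/(766252/53 + 447) = 47826/(789943/53) = 47826*(53/789943) = 2534778/789943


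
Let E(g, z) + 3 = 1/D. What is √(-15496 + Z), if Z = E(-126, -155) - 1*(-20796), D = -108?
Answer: 35*√1401/18 ≈ 72.780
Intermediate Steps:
E(g, z) = -325/108 (E(g, z) = -3 + 1/(-108) = -3 - 1/108 = -325/108)
Z = 2245643/108 (Z = -325/108 - 1*(-20796) = -325/108 + 20796 = 2245643/108 ≈ 20793.)
√(-15496 + Z) = √(-15496 + 2245643/108) = √(572075/108) = 35*√1401/18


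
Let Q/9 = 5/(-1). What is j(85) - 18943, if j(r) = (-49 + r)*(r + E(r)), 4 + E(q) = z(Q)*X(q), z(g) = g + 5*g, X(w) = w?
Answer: -842227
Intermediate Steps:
Q = -45 (Q = 9*(5/(-1)) = 9*(5*(-1)) = 9*(-5) = -45)
z(g) = 6*g
E(q) = -4 - 270*q (E(q) = -4 + (6*(-45))*q = -4 - 270*q)
j(r) = (-49 + r)*(-4 - 269*r) (j(r) = (-49 + r)*(r + (-4 - 270*r)) = (-49 + r)*(-4 - 269*r))
j(85) - 18943 = (196 - 269*85² + 13177*85) - 18943 = (196 - 269*7225 + 1120045) - 18943 = (196 - 1943525 + 1120045) - 18943 = -823284 - 18943 = -842227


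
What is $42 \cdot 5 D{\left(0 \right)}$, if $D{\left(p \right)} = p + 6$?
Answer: $1260$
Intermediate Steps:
$D{\left(p \right)} = 6 + p$
$42 \cdot 5 D{\left(0 \right)} = 42 \cdot 5 \left(6 + 0\right) = 210 \cdot 6 = 1260$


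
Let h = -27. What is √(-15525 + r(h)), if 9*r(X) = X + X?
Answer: I*√15531 ≈ 124.62*I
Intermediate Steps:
r(X) = 2*X/9 (r(X) = (X + X)/9 = (2*X)/9 = 2*X/9)
√(-15525 + r(h)) = √(-15525 + (2/9)*(-27)) = √(-15525 - 6) = √(-15531) = I*√15531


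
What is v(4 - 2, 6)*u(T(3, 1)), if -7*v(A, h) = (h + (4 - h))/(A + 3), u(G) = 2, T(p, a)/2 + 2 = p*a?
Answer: -8/35 ≈ -0.22857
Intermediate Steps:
T(p, a) = -4 + 2*a*p (T(p, a) = -4 + 2*(p*a) = -4 + 2*(a*p) = -4 + 2*a*p)
v(A, h) = -4/(7*(3 + A)) (v(A, h) = -(h + (4 - h))/(7*(A + 3)) = -4/(7*(3 + A)))
v(4 - 2, 6)*u(T(3, 1)) = -4/(21 + 7*(4 - 2))*2 = -4/(21 + 7*2)*2 = -4/(21 + 14)*2 = -4/35*2 = -8/35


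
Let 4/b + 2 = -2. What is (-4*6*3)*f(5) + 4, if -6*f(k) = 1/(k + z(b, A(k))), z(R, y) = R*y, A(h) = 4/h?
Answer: 48/7 ≈ 6.8571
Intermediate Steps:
b = -1 (b = 4/(-2 - 2) = 4/(-4) = 4*(-¼) = -1)
f(k) = -1/(6*(k - 4/k))
(-4*6*3)*f(5) + 4 = (-4*6*3)*(-1*5/(-24 + 6*5²)) + 4 = (-24*3)*(-1*5/(-24 + 6*25)) + 4 = -(-72)*5/(-24 + 150) + 4 = -(-72)*5/126 + 4 = -72*(-5/126) + 4 = 20/7 + 4 = 48/7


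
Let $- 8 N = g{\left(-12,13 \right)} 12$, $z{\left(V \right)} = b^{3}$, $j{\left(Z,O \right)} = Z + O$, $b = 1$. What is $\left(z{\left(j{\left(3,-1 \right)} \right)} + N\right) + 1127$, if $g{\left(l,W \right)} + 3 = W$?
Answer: $1113$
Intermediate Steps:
$g{\left(l,W \right)} = -3 + W$
$j{\left(Z,O \right)} = O + Z$
$z{\left(V \right)} = 1$ ($z{\left(V \right)} = 1^{3} = 1$)
$N = -15$ ($N = - \frac{\left(-3 + 13\right) 12}{8} = - \frac{10 \cdot 12}{8} = \left(- \frac{1}{8}\right) 120 = -15$)
$\left(z{\left(j{\left(3,-1 \right)} \right)} + N\right) + 1127 = \left(1 - 15\right) + 1127 = -14 + 1127 = 1113$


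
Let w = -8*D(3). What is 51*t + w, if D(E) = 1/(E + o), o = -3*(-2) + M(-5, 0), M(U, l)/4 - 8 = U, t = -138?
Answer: -147806/21 ≈ -7038.4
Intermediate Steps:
M(U, l) = 32 + 4*U
o = 18 (o = -3*(-2) + (32 + 4*(-5)) = 6 + (32 - 20) = 6 + 12 = 18)
D(E) = 1/(18 + E) (D(E) = 1/(E + 18) = 1/(18 + E))
w = -8/21 (w = -8/(18 + 3) = -8/21 ≈ -0.38095)
51*t + w = 51*(-138) - 8/21 = -7038 - 8/21 = -147806/21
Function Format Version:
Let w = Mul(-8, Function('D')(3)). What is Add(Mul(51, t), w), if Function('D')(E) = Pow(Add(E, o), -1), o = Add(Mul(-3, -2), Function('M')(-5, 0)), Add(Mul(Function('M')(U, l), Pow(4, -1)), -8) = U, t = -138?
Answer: Rational(-147806, 21) ≈ -7038.4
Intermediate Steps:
Function('M')(U, l) = Add(32, Mul(4, U))
o = 18 (o = Add(Mul(-3, -2), Add(32, Mul(4, -5))) = Add(6, Add(32, -20)) = Add(6, 12) = 18)
Function('D')(E) = Pow(Add(18, E), -1) (Function('D')(E) = Pow(Add(E, 18), -1) = Pow(Add(18, E), -1))
w = Rational(-8, 21) (w = Mul(-8, Pow(Add(18, 3), -1)) = Mul(-8, Pow(21, -1)) = Mul(-8, Rational(1, 21)) = Rational(-8, 21) ≈ -0.38095)
Add(Mul(51, t), w) = Add(Mul(51, -138), Rational(-8, 21)) = Add(-7038, Rational(-8, 21)) = Rational(-147806, 21)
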